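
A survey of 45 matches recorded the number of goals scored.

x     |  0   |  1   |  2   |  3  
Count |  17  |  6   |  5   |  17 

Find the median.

1

Cumulative frequencies: 17, 23, 28, 45
n = 45, so the median is the value in position (n+1)/2 = 23.
Position 23 falls at value 1.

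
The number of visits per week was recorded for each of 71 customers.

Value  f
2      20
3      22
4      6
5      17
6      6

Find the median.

3

Cumulative frequencies: 20, 42, 48, 65, 71
n = 71, so the median is the value in position (n+1)/2 = 36.
Position 36 falls at value 3.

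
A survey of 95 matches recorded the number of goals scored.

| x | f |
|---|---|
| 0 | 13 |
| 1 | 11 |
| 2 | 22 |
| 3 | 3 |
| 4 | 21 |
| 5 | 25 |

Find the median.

Cumulative frequencies: 13, 24, 46, 49, 70, 95
n = 95, so the median is the value in position (n+1)/2 = 48.
Position 48 falls at value 3.

3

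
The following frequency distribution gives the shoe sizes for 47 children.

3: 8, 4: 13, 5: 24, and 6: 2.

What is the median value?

Cumulative frequencies: 8, 21, 45, 47
n = 47, so the median is the value in position (n+1)/2 = 24.
Position 24 falls at value 5.

5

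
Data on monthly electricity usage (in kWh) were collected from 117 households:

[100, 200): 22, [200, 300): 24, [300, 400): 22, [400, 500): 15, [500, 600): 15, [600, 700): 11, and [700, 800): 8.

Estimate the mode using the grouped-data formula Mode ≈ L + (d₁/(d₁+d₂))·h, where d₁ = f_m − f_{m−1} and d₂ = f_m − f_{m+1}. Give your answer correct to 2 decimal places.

250.00

Modal class: [200, 300) (highest frequency 24).
d₁ = 24 − 22 = 2, d₂ = 24 − 22 = 2
Mode ≈ 200 + (2/(2+2)) × 100 = 200 + 50.0000 = 250.0000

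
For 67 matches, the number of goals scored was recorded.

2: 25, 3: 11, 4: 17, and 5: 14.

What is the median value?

Cumulative frequencies: 25, 36, 53, 67
n = 67, so the median is the value in position (n+1)/2 = 34.
Position 34 falls at value 3.

3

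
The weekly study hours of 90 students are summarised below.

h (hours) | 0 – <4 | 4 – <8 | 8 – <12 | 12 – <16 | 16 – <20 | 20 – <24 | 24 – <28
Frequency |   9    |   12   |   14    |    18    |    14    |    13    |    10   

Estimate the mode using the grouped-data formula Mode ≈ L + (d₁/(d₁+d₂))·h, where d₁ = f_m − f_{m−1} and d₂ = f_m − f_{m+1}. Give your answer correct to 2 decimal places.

14.00

Modal class: 12 – <16 (highest frequency 18).
d₁ = 18 − 14 = 4, d₂ = 18 − 14 = 4
Mode ≈ 12 + (4/(4+4)) × 4 = 12 + 2.0000 = 14.0000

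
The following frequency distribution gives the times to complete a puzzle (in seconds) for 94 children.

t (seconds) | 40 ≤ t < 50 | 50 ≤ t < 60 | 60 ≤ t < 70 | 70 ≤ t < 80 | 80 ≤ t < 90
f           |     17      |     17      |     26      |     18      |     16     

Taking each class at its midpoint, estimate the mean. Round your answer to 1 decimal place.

64.9

Midpoints: 45, 55, 65, 75, 85
Σfm = 17×45 + 17×55 + 26×65 + 18×75 + 16×85 = 6100
n = Σf = 94
Mean = 6100 / 94 = 64.8936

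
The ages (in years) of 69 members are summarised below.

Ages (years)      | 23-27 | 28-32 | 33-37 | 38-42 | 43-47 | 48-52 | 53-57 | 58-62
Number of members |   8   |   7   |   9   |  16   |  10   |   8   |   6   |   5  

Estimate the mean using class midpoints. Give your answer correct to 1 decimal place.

Midpoints: 25, 30, 35, 40, 45, 50, 55, 60
Σfm = 8×25 + 7×30 + 9×35 + 16×40 + 10×45 + 8×50 + 6×55 + 5×60 = 2845
n = Σf = 69
Mean = 2845 / 69 = 41.2319

41.2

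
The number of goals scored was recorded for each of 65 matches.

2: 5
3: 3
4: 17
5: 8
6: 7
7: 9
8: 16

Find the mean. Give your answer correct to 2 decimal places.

Values: 2, 3, 4, 5, 6, 7, 8
Σfx = 5×2 + 3×3 + 17×4 + 8×5 + 7×6 + 9×7 + 16×8 = 360
n = Σf = 65
Mean = 360 / 65 = 5.5385

5.54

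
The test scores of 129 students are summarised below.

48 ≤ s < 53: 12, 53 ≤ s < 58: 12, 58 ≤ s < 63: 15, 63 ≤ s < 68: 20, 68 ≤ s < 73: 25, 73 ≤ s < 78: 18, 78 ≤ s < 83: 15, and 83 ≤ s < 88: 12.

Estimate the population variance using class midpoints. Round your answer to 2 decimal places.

Midpoints: 50.5, 55.5, 60.5, 65.5, 70.5, 75.5, 80.5, 85.5
n = 129, Σfm = 8844.5, mean = 68.5620
Σfm² = 620062.25
Σf(m − x̄)² = Σfm² − (Σfm)²/n = 620062.25 − 8844.5²/129 = 13665.5039
Population variance = 13665.5039 / 129 = 105.9341

105.93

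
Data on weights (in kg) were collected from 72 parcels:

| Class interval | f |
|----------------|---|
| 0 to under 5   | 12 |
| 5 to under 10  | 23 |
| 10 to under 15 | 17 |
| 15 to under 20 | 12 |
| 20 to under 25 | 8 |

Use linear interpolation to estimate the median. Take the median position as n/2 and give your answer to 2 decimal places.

10.29

Cumulative frequencies: 12, 35, 52, 64, 72
n = 72; position = n/2 = 36.
This falls in the class 10 to under 15: L = 10, F = 35, f = 17, h = 5.
Median ≈ 10 + ((36 − 35) / 17) × 5 = 10.2941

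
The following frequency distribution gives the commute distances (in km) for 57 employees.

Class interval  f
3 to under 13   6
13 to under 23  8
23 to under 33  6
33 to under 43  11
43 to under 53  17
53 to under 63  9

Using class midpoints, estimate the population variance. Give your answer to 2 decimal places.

253.62

Midpoints: 8, 18, 28, 38, 48, 58
n = 57, Σfm = 2116, mean = 37.1228
Σfm² = 93008
Σf(m − x̄)² = Σfm² − (Σfm)²/n = 93008 − 2116²/57 = 14456.1404
Population variance = 14456.1404 / 57 = 253.6165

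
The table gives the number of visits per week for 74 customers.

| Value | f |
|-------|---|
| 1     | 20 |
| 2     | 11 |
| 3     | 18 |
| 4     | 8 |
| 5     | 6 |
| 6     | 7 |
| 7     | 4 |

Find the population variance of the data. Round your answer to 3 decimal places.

3.372

Values: 1, 2, 3, 4, 5, 6, 7
n = 74, Σfx = 228, mean = 3.0811
Σfx² = 952
Σf(x − x̄)² = Σfx² − (Σfx)²/n = 952 − 228²/74 = 249.5135
Population variance = 249.5135 / 74 = 3.3718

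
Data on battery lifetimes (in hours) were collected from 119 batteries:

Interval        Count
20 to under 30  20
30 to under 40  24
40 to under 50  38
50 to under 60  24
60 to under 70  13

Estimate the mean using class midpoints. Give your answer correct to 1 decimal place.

43.8

Midpoints: 25, 35, 45, 55, 65
Σfm = 20×25 + 24×35 + 38×45 + 24×55 + 13×65 = 5215
n = Σf = 119
Mean = 5215 / 119 = 43.8235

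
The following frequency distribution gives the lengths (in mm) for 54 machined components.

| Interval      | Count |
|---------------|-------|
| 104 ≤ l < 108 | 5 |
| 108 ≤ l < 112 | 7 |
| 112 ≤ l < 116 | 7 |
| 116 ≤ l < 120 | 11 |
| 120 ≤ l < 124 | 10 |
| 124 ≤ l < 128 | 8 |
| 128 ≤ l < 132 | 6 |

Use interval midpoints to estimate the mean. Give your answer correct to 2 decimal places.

118.59

Midpoints: 106, 110, 114, 118, 122, 126, 130
Σfm = 5×106 + 7×110 + 7×114 + 11×118 + 10×122 + 8×126 + 6×130 = 6404
n = Σf = 54
Mean = 6404 / 54 = 118.5926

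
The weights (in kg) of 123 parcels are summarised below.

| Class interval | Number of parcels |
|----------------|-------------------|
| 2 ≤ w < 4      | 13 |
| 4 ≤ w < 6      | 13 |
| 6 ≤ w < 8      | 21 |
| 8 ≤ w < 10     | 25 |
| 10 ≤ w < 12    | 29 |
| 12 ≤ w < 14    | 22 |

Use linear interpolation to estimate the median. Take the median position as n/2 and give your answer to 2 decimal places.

Cumulative frequencies: 13, 26, 47, 72, 101, 123
n = 123; position = n/2 = 61.5.
This falls in the class 8 ≤ w < 10: L = 8, F = 47, f = 25, h = 2.
Median ≈ 8 + ((61.5 − 47) / 25) × 2 = 9.1600

9.16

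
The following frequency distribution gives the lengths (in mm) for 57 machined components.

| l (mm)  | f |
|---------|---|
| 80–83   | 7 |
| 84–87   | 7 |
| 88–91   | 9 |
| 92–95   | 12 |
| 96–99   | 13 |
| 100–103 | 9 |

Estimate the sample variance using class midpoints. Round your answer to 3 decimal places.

41.724

Midpoints: 81.5, 85.5, 89.5, 93.5, 97.5, 101.5
n = 57, Σfm = 5277.5, mean = 92.5877
Σfm² = 490968.25
Σf(m − x̄)² = Σfm² − (Σfm)²/n = 490968.25 − 5277.5²/57 = 2336.5614
Sample variance = 2336.5614 / 56 = 41.7243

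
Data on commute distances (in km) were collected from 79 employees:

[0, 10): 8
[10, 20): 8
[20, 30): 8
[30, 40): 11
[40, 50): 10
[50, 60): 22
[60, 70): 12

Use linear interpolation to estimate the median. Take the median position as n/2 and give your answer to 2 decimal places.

Cumulative frequencies: 8, 16, 24, 35, 45, 67, 79
n = 79; position = n/2 = 39.5.
This falls in the class [40, 50): L = 40, F = 35, f = 10, h = 10.
Median ≈ 40 + ((39.5 − 35) / 10) × 10 = 44.5000

44.50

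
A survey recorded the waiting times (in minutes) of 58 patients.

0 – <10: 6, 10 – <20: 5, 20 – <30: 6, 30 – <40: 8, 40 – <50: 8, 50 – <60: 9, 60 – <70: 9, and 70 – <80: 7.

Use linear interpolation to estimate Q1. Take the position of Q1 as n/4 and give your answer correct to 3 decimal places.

25.833

Cumulative frequencies: 6, 11, 17, 25, 33, 42, 51, 58
n = 58; position = n/4 = 14.5.
This falls in the class 20 – <30: L = 20, F = 11, f = 6, h = 10.
Lower quartile ≈ 20 + ((14.5 − 11) / 6) × 10 = 25.8333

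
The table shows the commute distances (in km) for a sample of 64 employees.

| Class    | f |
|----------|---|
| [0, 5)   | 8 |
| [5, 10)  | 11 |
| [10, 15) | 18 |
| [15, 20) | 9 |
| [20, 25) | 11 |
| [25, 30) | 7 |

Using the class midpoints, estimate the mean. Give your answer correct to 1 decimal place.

Midpoints: 2.5, 7.5, 12.5, 17.5, 22.5, 27.5
Σfm = 8×2.5 + 11×7.5 + 18×12.5 + 9×17.5 + 11×22.5 + 7×27.5 = 925
n = Σf = 64
Mean = 925 / 64 = 14.4531

14.5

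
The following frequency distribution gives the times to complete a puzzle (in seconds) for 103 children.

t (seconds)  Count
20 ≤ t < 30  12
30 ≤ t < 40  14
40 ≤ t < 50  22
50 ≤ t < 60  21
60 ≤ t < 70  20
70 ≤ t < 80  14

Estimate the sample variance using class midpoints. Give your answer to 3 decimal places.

243.118

Midpoints: 25, 35, 45, 55, 65, 75
n = 103, Σfm = 5285, mean = 51.3107
Σfm² = 295975
Σf(m − x̄)² = Σfm² − (Σfm)²/n = 295975 − 5285²/103 = 24798.0583
Sample variance = 24798.0583 / 102 = 243.1182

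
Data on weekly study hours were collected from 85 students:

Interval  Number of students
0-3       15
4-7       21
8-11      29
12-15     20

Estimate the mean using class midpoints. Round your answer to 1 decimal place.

Midpoints: 1.5, 5.5, 9.5, 13.5
Σfm = 15×1.5 + 21×5.5 + 29×9.5 + 20×13.5 = 683.5
n = Σf = 85
Mean = 683.5 / 85 = 8.0412

8.0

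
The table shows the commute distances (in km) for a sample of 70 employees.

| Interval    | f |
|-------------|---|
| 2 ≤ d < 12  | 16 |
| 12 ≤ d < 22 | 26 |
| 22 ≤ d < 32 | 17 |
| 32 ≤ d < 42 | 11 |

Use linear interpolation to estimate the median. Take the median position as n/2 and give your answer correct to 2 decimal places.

Cumulative frequencies: 16, 42, 59, 70
n = 70; position = n/2 = 35.
This falls in the class 12 ≤ d < 22: L = 12, F = 16, f = 26, h = 10.
Median ≈ 12 + ((35 − 16) / 26) × 10 = 19.3077

19.31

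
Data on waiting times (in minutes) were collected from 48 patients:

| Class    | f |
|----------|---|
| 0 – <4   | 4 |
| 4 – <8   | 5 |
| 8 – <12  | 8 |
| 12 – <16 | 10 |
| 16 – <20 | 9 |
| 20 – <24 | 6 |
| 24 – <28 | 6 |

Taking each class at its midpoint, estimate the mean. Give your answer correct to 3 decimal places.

Midpoints: 2, 6, 10, 14, 18, 22, 26
Σfm = 4×2 + 5×6 + 8×10 + 10×14 + 9×18 + 6×22 + 6×26 = 708
n = Σf = 48
Mean = 708 / 48 = 14.7500

14.750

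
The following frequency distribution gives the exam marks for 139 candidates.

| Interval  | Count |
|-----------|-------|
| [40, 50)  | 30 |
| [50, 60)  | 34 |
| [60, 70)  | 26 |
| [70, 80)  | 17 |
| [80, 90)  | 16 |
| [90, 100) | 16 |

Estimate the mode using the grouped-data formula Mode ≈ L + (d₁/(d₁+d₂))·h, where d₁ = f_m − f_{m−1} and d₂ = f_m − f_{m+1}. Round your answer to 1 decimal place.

Modal class: [50, 60) (highest frequency 34).
d₁ = 34 − 30 = 4, d₂ = 34 − 26 = 8
Mode ≈ 50 + (4/(4+8)) × 10 = 50 + 3.3333 = 53.3333

53.3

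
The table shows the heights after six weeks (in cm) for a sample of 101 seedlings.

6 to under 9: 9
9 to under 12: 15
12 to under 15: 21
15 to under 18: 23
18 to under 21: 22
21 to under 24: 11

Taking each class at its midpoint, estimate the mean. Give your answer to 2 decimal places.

Midpoints: 7.5, 10.5, 13.5, 16.5, 19.5, 22.5
Σfm = 9×7.5 + 15×10.5 + 21×13.5 + 23×16.5 + 22×19.5 + 11×22.5 = 1564.5
n = Σf = 101
Mean = 1564.5 / 101 = 15.4901

15.49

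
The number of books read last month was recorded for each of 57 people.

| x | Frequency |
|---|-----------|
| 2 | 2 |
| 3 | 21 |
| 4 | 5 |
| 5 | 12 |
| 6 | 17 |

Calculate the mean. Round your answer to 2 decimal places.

4.37

Values: 2, 3, 4, 5, 6
Σfx = 2×2 + 21×3 + 5×4 + 12×5 + 17×6 = 249
n = Σf = 57
Mean = 249 / 57 = 4.3684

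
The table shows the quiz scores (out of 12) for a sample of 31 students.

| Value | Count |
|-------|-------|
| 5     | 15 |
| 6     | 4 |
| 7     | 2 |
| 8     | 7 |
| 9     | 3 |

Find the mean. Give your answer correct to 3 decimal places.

Values: 5, 6, 7, 8, 9
Σfx = 15×5 + 4×6 + 2×7 + 7×8 + 3×9 = 196
n = Σf = 31
Mean = 196 / 31 = 6.3226

6.323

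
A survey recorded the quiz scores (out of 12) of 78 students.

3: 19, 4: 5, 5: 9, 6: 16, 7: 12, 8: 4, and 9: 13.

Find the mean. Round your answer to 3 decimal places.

Values: 3, 4, 5, 6, 7, 8, 9
Σfx = 19×3 + 5×4 + 9×5 + 16×6 + 12×7 + 4×8 + 13×9 = 451
n = Σf = 78
Mean = 451 / 78 = 5.7821

5.782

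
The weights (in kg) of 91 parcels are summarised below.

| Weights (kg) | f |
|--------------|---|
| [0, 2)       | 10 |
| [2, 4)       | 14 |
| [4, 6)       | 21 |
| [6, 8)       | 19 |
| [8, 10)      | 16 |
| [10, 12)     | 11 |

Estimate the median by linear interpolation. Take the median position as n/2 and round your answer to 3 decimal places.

Cumulative frequencies: 10, 24, 45, 64, 80, 91
n = 91; position = n/2 = 45.5.
This falls in the class [6, 8): L = 6, F = 45, f = 19, h = 2.
Median ≈ 6 + ((45.5 − 45) / 19) × 2 = 6.0526

6.053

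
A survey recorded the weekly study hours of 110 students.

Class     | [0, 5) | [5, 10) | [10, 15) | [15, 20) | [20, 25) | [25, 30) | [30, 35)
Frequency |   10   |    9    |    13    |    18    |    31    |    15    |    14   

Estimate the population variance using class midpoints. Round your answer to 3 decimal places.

77.264

Midpoints: 2.5, 7.5, 12.5, 17.5, 22.5, 27.5, 32.5
n = 110, Σfm = 2135, mean = 19.4091
Σfm² = 49937.5
Σf(m − x̄)² = Σfm² − (Σfm)²/n = 49937.5 − 2135²/110 = 8499.0909
Population variance = 8499.0909 / 110 = 77.2645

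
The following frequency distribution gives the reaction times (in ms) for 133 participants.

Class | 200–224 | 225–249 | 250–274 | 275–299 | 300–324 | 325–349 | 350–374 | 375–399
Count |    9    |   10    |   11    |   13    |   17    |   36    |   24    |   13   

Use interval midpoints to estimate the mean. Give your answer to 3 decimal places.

Midpoints: 212, 237, 262, 287, 312, 337, 362, 387
Σfm = 9×212 + 10×237 + 11×262 + 13×287 + 17×312 + 36×337 + 24×362 + 13×387 = 42046
n = Σf = 133
Mean = 42046 / 133 = 316.1353

316.135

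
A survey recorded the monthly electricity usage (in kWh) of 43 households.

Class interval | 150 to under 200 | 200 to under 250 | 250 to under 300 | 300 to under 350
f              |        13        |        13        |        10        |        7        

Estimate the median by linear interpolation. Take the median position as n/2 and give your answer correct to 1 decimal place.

Cumulative frequencies: 13, 26, 36, 43
n = 43; position = n/2 = 21.5.
This falls in the class 200 to under 250: L = 200, F = 13, f = 13, h = 50.
Median ≈ 200 + ((21.5 − 13) / 13) × 50 = 232.6923

232.7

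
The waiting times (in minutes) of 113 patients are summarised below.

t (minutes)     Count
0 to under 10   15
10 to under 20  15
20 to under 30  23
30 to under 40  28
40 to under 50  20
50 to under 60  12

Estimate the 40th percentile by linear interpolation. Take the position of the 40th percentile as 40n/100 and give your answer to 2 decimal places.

Cumulative frequencies: 15, 30, 53, 81, 101, 113
n = 113; position = 40n/100 = 45.2.
This falls in the class 20 to under 30: L = 20, F = 30, f = 23, h = 10.
40th percentile ≈ 20 + ((45.2 − 30) / 23) × 10 = 26.6087

26.61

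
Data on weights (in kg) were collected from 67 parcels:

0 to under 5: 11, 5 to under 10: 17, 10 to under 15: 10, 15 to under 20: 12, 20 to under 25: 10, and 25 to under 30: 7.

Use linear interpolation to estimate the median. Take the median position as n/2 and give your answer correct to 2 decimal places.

12.75

Cumulative frequencies: 11, 28, 38, 50, 60, 67
n = 67; position = n/2 = 33.5.
This falls in the class 10 to under 15: L = 10, F = 28, f = 10, h = 5.
Median ≈ 10 + ((33.5 − 28) / 10) × 5 = 12.7500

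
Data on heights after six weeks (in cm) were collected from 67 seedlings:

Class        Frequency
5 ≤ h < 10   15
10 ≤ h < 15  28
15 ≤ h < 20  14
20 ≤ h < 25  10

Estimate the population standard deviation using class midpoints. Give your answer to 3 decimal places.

Midpoints: 7.5, 12.5, 17.5, 22.5
n = 67, Σfm = 932.5, mean = 13.9179
Σfm² = 14568.75
Σf(m − x̄)² = Σfm² − (Σfm)²/n = 14568.75 − 932.5²/67 = 1590.2985
Population variance = 1590.2985 / 67 = 23.7358
Standard deviation = √23.7358 = 4.8719

4.872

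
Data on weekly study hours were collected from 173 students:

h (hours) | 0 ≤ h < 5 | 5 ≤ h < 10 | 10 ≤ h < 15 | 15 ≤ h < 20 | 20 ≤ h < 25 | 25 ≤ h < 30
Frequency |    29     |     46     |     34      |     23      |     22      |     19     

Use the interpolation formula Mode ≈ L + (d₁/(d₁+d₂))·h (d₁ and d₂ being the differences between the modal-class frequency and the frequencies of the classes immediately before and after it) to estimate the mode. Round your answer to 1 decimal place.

Modal class: 5 ≤ h < 10 (highest frequency 46).
d₁ = 46 − 29 = 17, d₂ = 46 − 34 = 12
Mode ≈ 5 + (17/(17+12)) × 5 = 5 + 2.9310 = 7.9310

7.9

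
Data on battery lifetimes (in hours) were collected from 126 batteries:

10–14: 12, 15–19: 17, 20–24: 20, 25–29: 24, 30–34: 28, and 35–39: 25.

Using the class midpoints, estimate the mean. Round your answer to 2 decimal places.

Midpoints: 12, 17, 22, 27, 32, 37
Σfm = 12×12 + 17×17 + 20×22 + 24×27 + 28×32 + 25×37 = 3342
n = Σf = 126
Mean = 3342 / 126 = 26.5238

26.52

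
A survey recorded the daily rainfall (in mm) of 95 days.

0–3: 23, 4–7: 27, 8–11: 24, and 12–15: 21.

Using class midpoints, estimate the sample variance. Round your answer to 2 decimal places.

18.98

Midpoints: 1.5, 5.5, 9.5, 13.5
n = 95, Σfm = 694.5, mean = 7.3105
Σfm² = 6861.75
Σf(m − x̄)² = Σfm² − (Σfm)²/n = 6861.75 − 694.5²/95 = 1784.5895
Sample variance = 1784.5895 / 94 = 18.9850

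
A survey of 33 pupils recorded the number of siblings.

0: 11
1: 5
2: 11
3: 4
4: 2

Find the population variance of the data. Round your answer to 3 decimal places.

1.517

Values: 0, 1, 2, 3, 4
n = 33, Σfx = 47, mean = 1.4242
Σfx² = 117
Σf(x − x̄)² = Σfx² − (Σfx)²/n = 117 − 47²/33 = 50.0606
Population variance = 50.0606 / 33 = 1.5170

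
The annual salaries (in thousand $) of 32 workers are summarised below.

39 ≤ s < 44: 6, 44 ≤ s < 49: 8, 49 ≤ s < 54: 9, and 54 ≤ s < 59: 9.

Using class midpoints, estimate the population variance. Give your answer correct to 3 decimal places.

Midpoints: 41.5, 46.5, 51.5, 56.5
n = 32, Σfm = 1593, mean = 49.7812
Σfm² = 80232
Σf(m − x̄)² = Σfm² − (Σfm)²/n = 80232 − 1593²/32 = 930.4688
Population variance = 930.4688 / 32 = 29.0771

29.077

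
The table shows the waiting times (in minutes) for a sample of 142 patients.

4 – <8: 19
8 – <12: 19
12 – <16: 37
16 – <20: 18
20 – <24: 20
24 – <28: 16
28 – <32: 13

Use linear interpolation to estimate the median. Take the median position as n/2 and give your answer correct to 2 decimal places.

15.57

Cumulative frequencies: 19, 38, 75, 93, 113, 129, 142
n = 142; position = n/2 = 71.
This falls in the class 12 – <16: L = 12, F = 38, f = 37, h = 4.
Median ≈ 12 + ((71 − 38) / 37) × 4 = 15.5676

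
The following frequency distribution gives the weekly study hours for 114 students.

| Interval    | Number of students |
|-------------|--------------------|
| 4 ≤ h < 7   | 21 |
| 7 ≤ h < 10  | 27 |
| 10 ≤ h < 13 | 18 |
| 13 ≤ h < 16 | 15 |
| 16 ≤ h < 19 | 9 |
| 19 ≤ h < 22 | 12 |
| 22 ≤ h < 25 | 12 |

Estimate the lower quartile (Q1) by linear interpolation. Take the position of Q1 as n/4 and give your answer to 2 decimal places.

Cumulative frequencies: 21, 48, 66, 81, 90, 102, 114
n = 114; position = n/4 = 28.5.
This falls in the class 7 ≤ h < 10: L = 7, F = 21, f = 27, h = 3.
Lower quartile ≈ 7 + ((28.5 − 21) / 27) × 3 = 7.8333

7.83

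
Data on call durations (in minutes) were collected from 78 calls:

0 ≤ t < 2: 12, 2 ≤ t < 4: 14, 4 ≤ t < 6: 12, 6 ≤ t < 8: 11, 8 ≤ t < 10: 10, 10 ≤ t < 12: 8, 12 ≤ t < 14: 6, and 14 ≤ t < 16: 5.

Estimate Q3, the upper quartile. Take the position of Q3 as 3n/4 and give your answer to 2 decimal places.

9.90

Cumulative frequencies: 12, 26, 38, 49, 59, 67, 73, 78
n = 78; position = 3n/4 = 58.5.
This falls in the class 8 ≤ t < 10: L = 8, F = 49, f = 10, h = 2.
Upper quartile ≈ 8 + ((58.5 − 49) / 10) × 2 = 9.9000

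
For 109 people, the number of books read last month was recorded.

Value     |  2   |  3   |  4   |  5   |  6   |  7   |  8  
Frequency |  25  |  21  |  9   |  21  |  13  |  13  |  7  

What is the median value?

Cumulative frequencies: 25, 46, 55, 76, 89, 102, 109
n = 109, so the median is the value in position (n+1)/2 = 55.
Position 55 falls at value 4.

4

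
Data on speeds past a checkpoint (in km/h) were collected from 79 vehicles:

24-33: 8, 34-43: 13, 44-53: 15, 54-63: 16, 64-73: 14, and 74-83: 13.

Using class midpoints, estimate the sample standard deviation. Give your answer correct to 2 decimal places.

15.90

Midpoints: 28.5, 38.5, 48.5, 58.5, 68.5, 78.5
n = 79, Σfm = 4371.5, mean = 55.3354
Σfm² = 261607.75
Σf(m − x̄)² = Σfm² − (Σfm)²/n = 261607.75 − 4371.5²/79 = 19708.8608
Sample variance = 19708.8608 / 78 = 252.6777
Standard deviation = √252.6777 = 15.8958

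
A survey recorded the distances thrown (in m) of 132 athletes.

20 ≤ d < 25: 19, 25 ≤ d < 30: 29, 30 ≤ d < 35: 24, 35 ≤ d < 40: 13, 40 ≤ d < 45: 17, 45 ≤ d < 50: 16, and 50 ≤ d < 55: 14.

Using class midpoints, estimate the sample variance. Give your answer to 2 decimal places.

95.52

Midpoints: 22.5, 27.5, 32.5, 37.5, 42.5, 47.5, 52.5
n = 132, Σfm = 4710, mean = 35.6818
Σfm² = 180575
Σf(m − x̄)² = Σfm² − (Σfm)²/n = 180575 − 4710²/132 = 12513.6364
Sample variance = 12513.6364 / 131 = 95.5239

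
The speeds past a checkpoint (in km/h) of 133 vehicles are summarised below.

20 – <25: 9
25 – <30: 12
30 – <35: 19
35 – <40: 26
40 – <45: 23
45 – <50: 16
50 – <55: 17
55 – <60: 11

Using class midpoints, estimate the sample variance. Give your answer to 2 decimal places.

97.70

Midpoints: 22.5, 27.5, 32.5, 37.5, 42.5, 47.5, 52.5, 57.5
n = 133, Σfm = 5387.5, mean = 40.5075
Σfm² = 231131.25
Σf(m − x̄)² = Σfm² − (Σfm)²/n = 231131.25 − 5387.5²/133 = 12896.9925
Sample variance = 12896.9925 / 132 = 97.7045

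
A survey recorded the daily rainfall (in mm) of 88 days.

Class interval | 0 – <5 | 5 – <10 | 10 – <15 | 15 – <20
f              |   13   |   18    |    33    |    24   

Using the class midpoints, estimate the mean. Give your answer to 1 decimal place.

Midpoints: 2.5, 7.5, 12.5, 17.5
Σfm = 13×2.5 + 18×7.5 + 33×12.5 + 24×17.5 = 1000
n = Σf = 88
Mean = 1000 / 88 = 11.3636

11.4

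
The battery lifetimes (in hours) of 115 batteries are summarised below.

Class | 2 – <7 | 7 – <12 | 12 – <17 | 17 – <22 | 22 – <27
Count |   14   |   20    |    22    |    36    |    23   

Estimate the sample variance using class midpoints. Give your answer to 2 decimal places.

Midpoints: 4.5, 9.5, 14.5, 19.5, 24.5
n = 115, Σfm = 1837.5, mean = 15.9783
Σfm² = 34208.75
Σf(m − x̄)² = Σfm² − (Σfm)²/n = 34208.75 − 1837.5²/115 = 4848.6957
Sample variance = 4848.6957 / 114 = 42.5324

42.53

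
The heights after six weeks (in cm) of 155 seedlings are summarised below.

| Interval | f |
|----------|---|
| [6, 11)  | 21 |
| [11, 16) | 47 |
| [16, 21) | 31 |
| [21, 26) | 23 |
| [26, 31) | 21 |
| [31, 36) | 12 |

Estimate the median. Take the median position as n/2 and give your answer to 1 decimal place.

17.5

Cumulative frequencies: 21, 68, 99, 122, 143, 155
n = 155; position = n/2 = 77.5.
This falls in the class [16, 21): L = 16, F = 68, f = 31, h = 5.
Median ≈ 16 + ((77.5 − 68) / 31) × 5 = 17.5323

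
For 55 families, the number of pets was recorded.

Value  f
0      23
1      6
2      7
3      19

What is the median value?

1

Cumulative frequencies: 23, 29, 36, 55
n = 55, so the median is the value in position (n+1)/2 = 28.
Position 28 falls at value 1.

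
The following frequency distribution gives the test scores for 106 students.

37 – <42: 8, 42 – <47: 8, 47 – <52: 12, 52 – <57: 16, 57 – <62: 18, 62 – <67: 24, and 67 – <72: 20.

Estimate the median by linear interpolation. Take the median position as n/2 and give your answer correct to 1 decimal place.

59.5

Cumulative frequencies: 8, 16, 28, 44, 62, 86, 106
n = 106; position = n/2 = 53.
This falls in the class 57 – <62: L = 57, F = 44, f = 18, h = 5.
Median ≈ 57 + ((53 − 44) / 18) × 5 = 59.5000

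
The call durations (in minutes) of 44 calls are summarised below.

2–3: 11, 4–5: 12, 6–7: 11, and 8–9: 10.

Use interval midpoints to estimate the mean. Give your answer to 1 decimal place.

5.4

Midpoints: 2.5, 4.5, 6.5, 8.5
Σfm = 11×2.5 + 12×4.5 + 11×6.5 + 10×8.5 = 238
n = Σf = 44
Mean = 238 / 44 = 5.4091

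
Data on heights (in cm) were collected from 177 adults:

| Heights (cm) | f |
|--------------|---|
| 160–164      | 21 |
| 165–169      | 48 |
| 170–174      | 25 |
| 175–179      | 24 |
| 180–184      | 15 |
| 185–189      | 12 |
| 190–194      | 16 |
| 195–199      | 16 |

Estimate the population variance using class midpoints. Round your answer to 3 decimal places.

Midpoints: 162, 167, 172, 177, 182, 187, 192, 197
n = 177, Σfm = 31164, mean = 176.0678
Σfm² = 5508548
Σf(m − x̄)² = Σfm² − (Σfm)²/n = 5508548 − 31164²/177 = 21571.1864
Population variance = 21571.1864 / 177 = 121.8711

121.871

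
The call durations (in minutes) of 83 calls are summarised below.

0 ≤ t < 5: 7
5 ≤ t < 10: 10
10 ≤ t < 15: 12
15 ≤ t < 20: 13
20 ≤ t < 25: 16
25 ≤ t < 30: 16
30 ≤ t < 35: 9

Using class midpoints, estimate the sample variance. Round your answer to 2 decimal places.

82.37

Midpoints: 2.5, 7.5, 12.5, 17.5, 22.5, 27.5, 32.5
n = 83, Σfm = 1562.5, mean = 18.8253
Σfm² = 36168.75
Σf(m − x̄)² = Σfm² − (Σfm)²/n = 36168.75 − 1562.5²/83 = 6754.2169
Sample variance = 6754.2169 / 82 = 82.3685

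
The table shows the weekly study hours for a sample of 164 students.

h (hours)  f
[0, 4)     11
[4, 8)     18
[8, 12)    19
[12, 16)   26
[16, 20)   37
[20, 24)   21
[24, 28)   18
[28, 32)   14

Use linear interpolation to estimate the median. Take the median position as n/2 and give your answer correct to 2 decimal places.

Cumulative frequencies: 11, 29, 48, 74, 111, 132, 150, 164
n = 164; position = n/2 = 82.
This falls in the class [16, 20): L = 16, F = 74, f = 37, h = 4.
Median ≈ 16 + ((82 − 74) / 37) × 4 = 16.8649

16.86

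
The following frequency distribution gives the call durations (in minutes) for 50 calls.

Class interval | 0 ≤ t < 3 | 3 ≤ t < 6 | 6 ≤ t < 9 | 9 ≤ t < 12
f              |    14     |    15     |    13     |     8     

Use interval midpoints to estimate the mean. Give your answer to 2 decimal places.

Midpoints: 1.5, 4.5, 7.5, 10.5
Σfm = 14×1.5 + 15×4.5 + 13×7.5 + 8×10.5 = 270
n = Σf = 50
Mean = 270 / 50 = 5.4000

5.40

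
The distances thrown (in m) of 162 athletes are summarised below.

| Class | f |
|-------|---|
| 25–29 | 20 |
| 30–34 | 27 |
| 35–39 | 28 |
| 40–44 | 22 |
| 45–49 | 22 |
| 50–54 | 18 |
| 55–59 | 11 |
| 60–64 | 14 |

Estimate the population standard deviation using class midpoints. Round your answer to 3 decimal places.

10.635

Midpoints: 27, 32, 37, 42, 47, 52, 57, 62
n = 162, Σfm = 6829, mean = 42.1543
Σfm² = 306193
Σf(m − x̄)² = Σfm² − (Σfm)²/n = 306193 − 6829²/162 = 18321.1420
Population variance = 18321.1420 / 162 = 113.0935
Standard deviation = √113.0935 = 10.6345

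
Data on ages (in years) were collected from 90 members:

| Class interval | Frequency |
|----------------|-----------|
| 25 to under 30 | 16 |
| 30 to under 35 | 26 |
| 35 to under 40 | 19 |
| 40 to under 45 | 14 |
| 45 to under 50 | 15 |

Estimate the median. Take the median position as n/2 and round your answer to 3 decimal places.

35.789

Cumulative frequencies: 16, 42, 61, 75, 90
n = 90; position = n/2 = 45.
This falls in the class 35 to under 40: L = 35, F = 42, f = 19, h = 5.
Median ≈ 35 + ((45 − 42) / 19) × 5 = 35.7895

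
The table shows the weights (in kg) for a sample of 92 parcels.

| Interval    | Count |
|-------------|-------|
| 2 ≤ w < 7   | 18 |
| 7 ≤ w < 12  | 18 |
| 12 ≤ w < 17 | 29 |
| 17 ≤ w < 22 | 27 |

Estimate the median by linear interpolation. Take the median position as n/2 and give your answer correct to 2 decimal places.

13.72

Cumulative frequencies: 18, 36, 65, 92
n = 92; position = n/2 = 46.
This falls in the class 12 ≤ w < 17: L = 12, F = 36, f = 29, h = 5.
Median ≈ 12 + ((46 − 36) / 29) × 5 = 13.7241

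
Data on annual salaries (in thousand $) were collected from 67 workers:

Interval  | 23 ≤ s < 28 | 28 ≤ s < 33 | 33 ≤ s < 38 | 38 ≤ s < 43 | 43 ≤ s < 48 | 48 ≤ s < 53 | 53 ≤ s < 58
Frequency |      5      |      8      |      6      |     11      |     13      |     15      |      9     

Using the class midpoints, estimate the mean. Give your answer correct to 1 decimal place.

Midpoints: 25.5, 30.5, 35.5, 40.5, 45.5, 50.5, 55.5
Σfm = 5×25.5 + 8×30.5 + 6×35.5 + 11×40.5 + 13×45.5 + 15×50.5 + 9×55.5 = 2878.5
n = Σf = 67
Mean = 2878.5 / 67 = 42.9627

43.0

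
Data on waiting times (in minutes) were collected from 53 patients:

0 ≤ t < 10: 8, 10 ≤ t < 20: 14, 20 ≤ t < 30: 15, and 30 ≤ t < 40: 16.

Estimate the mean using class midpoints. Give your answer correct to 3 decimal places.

22.358

Midpoints: 5, 15, 25, 35
Σfm = 8×5 + 14×15 + 15×25 + 16×35 = 1185
n = Σf = 53
Mean = 1185 / 53 = 22.3585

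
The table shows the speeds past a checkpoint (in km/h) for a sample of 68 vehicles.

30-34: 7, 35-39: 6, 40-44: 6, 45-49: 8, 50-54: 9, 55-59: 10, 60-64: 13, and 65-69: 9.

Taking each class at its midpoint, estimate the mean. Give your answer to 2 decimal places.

Midpoints: 32, 37, 42, 47, 52, 57, 62, 67
Σfm = 7×32 + 6×37 + 6×42 + 8×47 + 9×52 + 10×57 + 13×62 + 9×67 = 3521
n = Σf = 68
Mean = 3521 / 68 = 51.7794

51.78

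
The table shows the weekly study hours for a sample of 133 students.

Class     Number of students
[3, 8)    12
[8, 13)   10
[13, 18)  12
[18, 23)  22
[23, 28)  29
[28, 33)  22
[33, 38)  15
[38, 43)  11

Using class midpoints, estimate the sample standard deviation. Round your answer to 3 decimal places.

Midpoints: 5.5, 10.5, 15.5, 20.5, 25.5, 30.5, 35.5, 40.5
n = 133, Σfm = 3196.5, mean = 24.0338
Σfm² = 89863.25
Σf(m − x̄)² = Σfm² − (Σfm)²/n = 89863.25 − 3196.5²/133 = 13039.0977
Sample variance = 13039.0977 / 132 = 98.7810
Standard deviation = √98.7810 = 9.9389

9.939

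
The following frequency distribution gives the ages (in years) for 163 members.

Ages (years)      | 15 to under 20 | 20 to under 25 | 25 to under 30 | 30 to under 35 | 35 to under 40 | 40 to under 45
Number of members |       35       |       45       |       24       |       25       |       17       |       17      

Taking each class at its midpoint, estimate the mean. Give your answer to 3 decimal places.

Midpoints: 17.5, 22.5, 27.5, 32.5, 37.5, 42.5
Σfm = 35×17.5 + 45×22.5 + 24×27.5 + 25×32.5 + 17×37.5 + 17×42.5 = 4457.5
n = Σf = 163
Mean = 4457.5 / 163 = 27.3466

27.347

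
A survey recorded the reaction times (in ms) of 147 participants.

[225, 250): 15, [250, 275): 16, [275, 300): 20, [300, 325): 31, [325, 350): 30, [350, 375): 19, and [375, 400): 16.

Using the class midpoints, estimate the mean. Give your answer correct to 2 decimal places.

315.73

Midpoints: 237.5, 262.5, 287.5, 312.5, 337.5, 362.5, 387.5
Σfm = 15×237.5 + 16×262.5 + 20×287.5 + 31×312.5 + 30×337.5 + 19×362.5 + 16×387.5 = 46412.5
n = Σf = 147
Mean = 46412.5 / 147 = 315.7313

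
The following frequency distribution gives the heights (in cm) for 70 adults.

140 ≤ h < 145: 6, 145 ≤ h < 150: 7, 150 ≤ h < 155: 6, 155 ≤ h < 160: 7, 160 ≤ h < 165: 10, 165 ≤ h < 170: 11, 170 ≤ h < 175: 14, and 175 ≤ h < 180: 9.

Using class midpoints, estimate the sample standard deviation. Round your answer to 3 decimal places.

Midpoints: 142.5, 147.5, 152.5, 157.5, 162.5, 167.5, 172.5, 177.5
n = 70, Σfm = 11385, mean = 162.6429
Σfm² = 1860137.5
Σf(m − x̄)² = Σfm² − (Σfm)²/n = 1860137.5 − 11385²/70 = 8448.5714
Sample variance = 8448.5714 / 69 = 122.4431
Standard deviation = √122.4431 = 11.0654

11.065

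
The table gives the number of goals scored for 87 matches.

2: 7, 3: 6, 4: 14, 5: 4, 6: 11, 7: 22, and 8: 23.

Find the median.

Cumulative frequencies: 7, 13, 27, 31, 42, 64, 87
n = 87, so the median is the value in position (n+1)/2 = 44.
Position 44 falls at value 7.

7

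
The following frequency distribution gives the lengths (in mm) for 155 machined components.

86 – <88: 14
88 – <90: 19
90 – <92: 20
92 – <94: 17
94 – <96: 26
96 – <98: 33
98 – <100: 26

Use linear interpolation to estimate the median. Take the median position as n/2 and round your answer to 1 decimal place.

Cumulative frequencies: 14, 33, 53, 70, 96, 129, 155
n = 155; position = n/2 = 77.5.
This falls in the class 94 – <96: L = 94, F = 70, f = 26, h = 2.
Median ≈ 94 + ((77.5 − 70) / 26) × 2 = 94.5769

94.6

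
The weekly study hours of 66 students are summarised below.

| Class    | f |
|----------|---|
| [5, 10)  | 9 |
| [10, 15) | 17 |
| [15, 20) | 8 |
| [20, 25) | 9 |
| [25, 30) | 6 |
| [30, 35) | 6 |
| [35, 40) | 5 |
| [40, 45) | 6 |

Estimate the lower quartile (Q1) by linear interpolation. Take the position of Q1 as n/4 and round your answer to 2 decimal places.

12.21

Cumulative frequencies: 9, 26, 34, 43, 49, 55, 60, 66
n = 66; position = n/4 = 16.5.
This falls in the class [10, 15): L = 10, F = 9, f = 17, h = 5.
Lower quartile ≈ 10 + ((16.5 − 9) / 17) × 5 = 12.2059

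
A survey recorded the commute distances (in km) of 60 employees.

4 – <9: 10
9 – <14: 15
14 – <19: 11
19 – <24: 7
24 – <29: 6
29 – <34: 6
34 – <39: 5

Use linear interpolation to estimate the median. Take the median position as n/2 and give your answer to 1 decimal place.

Cumulative frequencies: 10, 25, 36, 43, 49, 55, 60
n = 60; position = n/2 = 30.
This falls in the class 14 – <19: L = 14, F = 25, f = 11, h = 5.
Median ≈ 14 + ((30 − 25) / 11) × 5 = 16.2727

16.3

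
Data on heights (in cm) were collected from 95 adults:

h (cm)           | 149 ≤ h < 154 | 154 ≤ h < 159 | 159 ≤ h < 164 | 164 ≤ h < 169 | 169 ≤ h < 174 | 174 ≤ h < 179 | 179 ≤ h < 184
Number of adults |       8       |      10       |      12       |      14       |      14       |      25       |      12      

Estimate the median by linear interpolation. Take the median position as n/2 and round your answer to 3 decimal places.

Cumulative frequencies: 8, 18, 30, 44, 58, 83, 95
n = 95; position = n/2 = 47.5.
This falls in the class 169 ≤ h < 174: L = 169, F = 44, f = 14, h = 5.
Median ≈ 169 + ((47.5 − 44) / 14) × 5 = 170.2500

170.250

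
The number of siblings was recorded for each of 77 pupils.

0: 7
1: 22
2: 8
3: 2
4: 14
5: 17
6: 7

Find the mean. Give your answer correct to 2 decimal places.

2.95

Values: 0, 1, 2, 3, 4, 5, 6
Σfx = 7×0 + 22×1 + 8×2 + 2×3 + 14×4 + 17×5 + 7×6 = 227
n = Σf = 77
Mean = 227 / 77 = 2.9481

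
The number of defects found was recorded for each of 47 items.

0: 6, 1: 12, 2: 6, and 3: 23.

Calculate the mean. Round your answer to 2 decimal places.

1.98

Values: 0, 1, 2, 3
Σfx = 6×0 + 12×1 + 6×2 + 23×3 = 93
n = Σf = 47
Mean = 93 / 47 = 1.9787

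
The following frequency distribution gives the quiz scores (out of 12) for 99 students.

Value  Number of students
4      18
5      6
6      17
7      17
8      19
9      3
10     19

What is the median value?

7

Cumulative frequencies: 18, 24, 41, 58, 77, 80, 99
n = 99, so the median is the value in position (n+1)/2 = 50.
Position 50 falls at value 7.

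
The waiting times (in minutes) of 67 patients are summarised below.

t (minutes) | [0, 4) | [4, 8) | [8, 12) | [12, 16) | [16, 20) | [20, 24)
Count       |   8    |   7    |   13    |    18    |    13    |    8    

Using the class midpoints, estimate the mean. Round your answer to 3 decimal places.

12.687

Midpoints: 2, 6, 10, 14, 18, 22
Σfm = 8×2 + 7×6 + 13×10 + 18×14 + 13×18 + 8×22 = 850
n = Σf = 67
Mean = 850 / 67 = 12.6866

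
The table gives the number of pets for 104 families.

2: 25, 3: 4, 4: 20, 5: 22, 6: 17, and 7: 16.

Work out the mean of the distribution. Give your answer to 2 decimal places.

Values: 2, 3, 4, 5, 6, 7
Σfx = 25×2 + 4×3 + 20×4 + 22×5 + 17×6 + 16×7 = 466
n = Σf = 104
Mean = 466 / 104 = 4.4808

4.48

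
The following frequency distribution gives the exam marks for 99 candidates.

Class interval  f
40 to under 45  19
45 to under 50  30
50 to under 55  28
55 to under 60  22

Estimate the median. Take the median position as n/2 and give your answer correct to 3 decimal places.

Cumulative frequencies: 19, 49, 77, 99
n = 99; position = n/2 = 49.5.
This falls in the class 50 to under 55: L = 50, F = 49, f = 28, h = 5.
Median ≈ 50 + ((49.5 − 49) / 28) × 5 = 50.0893

50.089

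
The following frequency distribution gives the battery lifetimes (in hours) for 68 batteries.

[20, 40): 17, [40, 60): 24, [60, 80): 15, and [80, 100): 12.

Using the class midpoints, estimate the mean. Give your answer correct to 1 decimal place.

Midpoints: 30, 50, 70, 90
Σfm = 17×30 + 24×50 + 15×70 + 12×90 = 3840
n = Σf = 68
Mean = 3840 / 68 = 56.4706

56.5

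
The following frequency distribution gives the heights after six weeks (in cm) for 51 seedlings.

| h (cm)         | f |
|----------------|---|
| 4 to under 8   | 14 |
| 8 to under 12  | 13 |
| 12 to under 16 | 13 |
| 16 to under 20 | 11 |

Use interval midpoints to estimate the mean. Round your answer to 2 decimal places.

Midpoints: 6, 10, 14, 18
Σfm = 14×6 + 13×10 + 13×14 + 11×18 = 594
n = Σf = 51
Mean = 594 / 51 = 11.6471

11.65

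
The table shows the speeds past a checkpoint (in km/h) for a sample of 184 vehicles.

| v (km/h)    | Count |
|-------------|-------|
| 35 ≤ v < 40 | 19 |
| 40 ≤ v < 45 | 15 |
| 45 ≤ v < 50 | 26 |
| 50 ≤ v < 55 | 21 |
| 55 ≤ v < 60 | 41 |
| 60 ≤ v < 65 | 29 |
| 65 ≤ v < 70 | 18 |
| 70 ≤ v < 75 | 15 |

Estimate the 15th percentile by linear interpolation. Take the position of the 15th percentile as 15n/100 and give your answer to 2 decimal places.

42.87

Cumulative frequencies: 19, 34, 60, 81, 122, 151, 169, 184
n = 184; position = 15n/100 = 27.6.
This falls in the class 40 ≤ v < 45: L = 40, F = 19, f = 15, h = 5.
15th percentile ≈ 40 + ((27.6 − 19) / 15) × 5 = 42.8667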